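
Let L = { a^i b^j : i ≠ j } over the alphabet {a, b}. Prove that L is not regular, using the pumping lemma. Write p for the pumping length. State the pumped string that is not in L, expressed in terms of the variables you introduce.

Assume L is regular; let p be its pumping constant.
Choose w = a^p b^{p+p!}. Since p ≠ p+p!, w ∈ L; and |w| ≥ p.
Write w = xyz as guaranteed by the lemma, with |xy| ≤ p and |y| ≥ 1.
The first p characters of w are a's, so xy (and hence y) consists only of a's. Write y = a^k, 1 ≤ k ≤ p.
Since 1 ≤ k ≤ p, k divides p!; set t = 1 + p!/k. Then xy^t z has p + (p!/k)·k = p + p! copies of a. Now the a-count equals the b-count, so i ≠ j fails. So xy^t z = a^{p+p!} b^{p+p!} ∉ L.
This is a contradiction; hence L is not regular.

a^{p+p!} b^{p+p!}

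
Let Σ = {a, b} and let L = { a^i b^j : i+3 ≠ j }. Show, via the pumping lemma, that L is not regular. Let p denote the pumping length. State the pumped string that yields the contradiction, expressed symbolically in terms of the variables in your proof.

Assume L is regular; let p be its pumping constant.
Choose w = a^p b^{p+p!+3}. Since p ≠ (p+p!+3)-3 = p+p!, w ∈ L; and |w| ≥ p.
Write w = xyz as guaranteed by the lemma, with |xy| ≤ p and |y| > 0.
Since the first p symbols of w are all a's and |xy| ≤ p, y lies entirely in the leading a-block: y = a^k for some k with 1 ≤ k ≤ p.
Since 1 ≤ k ≤ p, k divides p!; set t = 1 + p!/k. Then xy^t z has p + (p!/k)·k = p + p! copies of a. Now the a-count is p+p! and (b-count)-3 = (p+p!+3)-3 = p+p!, so i+3 ≠ j fails. So xy^t z = a^{p+p!} b^{p+p!+3} ∉ L.
This is a contradiction; hence L is not regular.

a^{p+p!} b^{p+p!+3}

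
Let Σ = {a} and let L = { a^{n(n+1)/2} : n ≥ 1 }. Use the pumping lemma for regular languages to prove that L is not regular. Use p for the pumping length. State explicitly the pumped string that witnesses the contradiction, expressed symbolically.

Suppose for contradiction that L is regular, and let p be the pumping length.
Take w = a^{p(p+1)/2} ∈ L with |w| = p(p+1)/2 ≥ p.
By the pumping lemma, w = xyz with |xy| ≤ p and |y| ≥ 1.
Then y = a^k for some k with 1 ≤ k ≤ p.
Pump with i = 2: xy^2z = a^{p(p+1)/2+k}. Since 1 ≤ k ≤ p, p(p+1)/2 < p(p+1)/2+k ≤ p(p+1)/2+p < (p+1)(p+2)/2, so p(p+1)/2+k is strictly between consecutive triangular numbers. So xy^2z ∉ L.
This contradicts the pumping lemma, so L is not regular.

a^{p(p+1)/2+k}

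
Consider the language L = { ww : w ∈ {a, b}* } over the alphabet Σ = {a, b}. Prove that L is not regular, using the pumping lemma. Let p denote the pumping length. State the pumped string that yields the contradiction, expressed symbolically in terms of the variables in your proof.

a^{p+k} b^p a^p b^p

Suppose for contradiction that L is regular, and let p be the pumping length.
Take w = a^p b^p a^p b^p = uu where u = a^pb^p; then w ∈ L and |w| = 4p ≥ p.
By the pumping lemma, w = xyz with |xy| ≤ p and |y| > 0.
The first p characters of w are a's, so xy (and hence y) consists only of a's. Write y = a^k, 1 ≤ k ≤ p.
Pump with i = 2: xy^2z = a^{p+k} b^p a^p b^p, of length 4p+k. Suppose this equals vv. The string starts with a and ends with b, so v does too; thus the boundary between the two copies of v is a b→a transition. There is exactly one such transition, at position 2p+k, so |v| = 2p+k and |vv| = 4p+2k ≠ 4p+k since k ≥ 1. So xy^2z ∉ L.
Contradiction. Therefore L is not regular.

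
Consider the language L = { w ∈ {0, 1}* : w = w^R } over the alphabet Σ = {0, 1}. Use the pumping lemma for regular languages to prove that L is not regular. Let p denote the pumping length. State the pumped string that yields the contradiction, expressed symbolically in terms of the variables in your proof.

Assume L is regular. Let p be the pumping length given by the pumping lemma.
Take w = 0^p 1 0^p, a palindrome of length 2p+1 ≥ p.
The pumping lemma gives a decomposition w = xyz where |xy| ≤ p and |y| ≥ 1.
Since the first p symbols of w are all 0's and |xy| ≤ p, y lies entirely in the leading 0-block: y = 0^k for some k with 1 ≤ k ≤ p.
Pump with i = 2: xy^2z = 0^{p+k} 1 0^p. Its reverse is 0^p 1 0^{p+k}, which differs from xy^2z since k ≥ 1. So xy^2z is not a palindrome and xy^2z ∉ L.
Contradiction. Therefore L is not regular.

0^{p+k} 1 0^p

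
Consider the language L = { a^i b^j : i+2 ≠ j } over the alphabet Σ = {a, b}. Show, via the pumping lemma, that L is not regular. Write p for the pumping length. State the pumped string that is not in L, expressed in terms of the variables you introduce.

a^{p+p!} b^{p+p!+2}

Assume L is regular. Let p be the pumping length given by the pumping lemma.
Choose w = a^p b^{p+p!+2}. Since p ≠ (p+p!+2)-2 = p+p!, w ∈ L; and |w| ≥ p.
The pumping lemma gives a decomposition w = xyz where |xy| ≤ p and |y| > 0.
Since the first p symbols of w are all a's and |xy| ≤ p, y lies entirely in the leading a-block: y = a^k for some k with 1 ≤ k ≤ p.
Since 1 ≤ k ≤ p, k divides p!; set t = 1 + p!/k. Then xy^t z has p + (p!/k)·k = p + p! copies of a. Now the a-count is p+p! and (b-count)-2 = (p+p!+2)-2 = p+p!, so i+2 ≠ j fails. So xy^t z = a^{p+p!} b^{p+p!+2} ∉ L.
Contradiction. Therefore L is not regular.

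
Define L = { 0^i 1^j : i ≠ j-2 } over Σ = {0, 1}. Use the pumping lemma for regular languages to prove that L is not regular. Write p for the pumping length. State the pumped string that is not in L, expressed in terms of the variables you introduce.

0^{p+p!} 1^{p+p!+2}

Assume L is regular; let p be its pumping constant.
Choose w = 0^p 1^{p+p!+2}. Since p ≠ (p+p!+2)-2 = p+p!, w ∈ L; and |w| ≥ p.
Write w = xyz as guaranteed by the lemma, with |xy| ≤ p and |y| ≥ 1.
Because |xy| ≤ p and w begins with p copies of 0, we have y = 0^k with 1 ≤ k ≤ p.
Since 1 ≤ k ≤ p, k divides p!; set t = 1 + p!/k. Then xy^t z has p + (p!/k)·k = p + p! copies of 0. Now the 0-count is p+p! and (1-count)-2 = (p+p!+2)-2 = p+p!, so i ≠ j-2 fails. So xy^t z = 0^{p+p!} 1^{p+p!+2} ∉ L.
This is a contradiction; hence L is not regular.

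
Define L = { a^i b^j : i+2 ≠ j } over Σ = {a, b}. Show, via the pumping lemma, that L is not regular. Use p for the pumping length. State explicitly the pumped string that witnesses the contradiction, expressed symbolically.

a^{p+p!} b^{p+p!+2}

Assume L is regular. Let p be the pumping length given by the pumping lemma.
Choose w = a^p b^{p+p!+2}. Since p ≠ (p+p!+2)-2 = p+p!, w ∈ L; and |w| ≥ p.
Write w = xyz as guaranteed by the lemma, with |xy| ≤ p and y is nonempty.
Because |xy| ≤ p and w begins with p copies of a, we have y = a^k with 1 ≤ k ≤ p.
Since 1 ≤ k ≤ p, k divides p!; set t = 1 + p!/k. Then xy^t z has p + (p!/k)·k = p + p! copies of a. Now the a-count is p+p! and (b-count)-2 = (p+p!+2)-2 = p+p!, so i+2 ≠ j fails. So xy^t z = a^{p+p!} b^{p+p!+2} ∉ L.
This is a contradiction; hence L is not regular.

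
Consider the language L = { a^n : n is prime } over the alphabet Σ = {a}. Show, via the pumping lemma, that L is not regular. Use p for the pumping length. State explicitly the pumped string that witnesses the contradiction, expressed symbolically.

Toward a contradiction, assume L is regular with pumping length p.
Let q be a prime with q ≥ p+2 (infinitely many primes exist), and take w = a^q ∈ L with |w| = q ≥ p.
Write w = xyz as guaranteed by the lemma, with |xy| ≤ p and |y| > 0.
Then y = a^k for some k with 1 ≤ k ≤ p.
Since 1 ≤ k ≤ p, |xz| = q-k. Pump with i = q+1: |xy^{q+1}z| = (q-k)+(q+1)k = q+qk = q(1+k), which is composite (both factors ≥ 2). So xy^{q+1}z = a^{q(1+k)} ∉ L.
Contradiction. Therefore L is not regular.

a^{q(1+k)}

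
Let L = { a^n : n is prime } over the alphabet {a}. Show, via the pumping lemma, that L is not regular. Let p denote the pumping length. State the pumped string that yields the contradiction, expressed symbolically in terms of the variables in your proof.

Assume L is regular; let p be its pumping constant.
Let q be a prime with q ≥ p+2 (infinitely many primes exist), and take w = a^q ∈ L with |w| = q ≥ p.
The pumping lemma gives a decomposition w = xyz where |xy| ≤ p and |y| ≥ 1.
Then y = a^k for some k with 1 ≤ k ≤ p.
Since 1 ≤ k ≤ p, |xz| = q-k. Pump with i = q+1: |xy^{q+1}z| = (q-k)+(q+1)k = q+qk = q(1+k), which is composite (both factors ≥ 2). So xy^{q+1}z = a^{q(1+k)} ∉ L.
This contradicts the pumping lemma, so L is not regular.

a^{q(1+k)}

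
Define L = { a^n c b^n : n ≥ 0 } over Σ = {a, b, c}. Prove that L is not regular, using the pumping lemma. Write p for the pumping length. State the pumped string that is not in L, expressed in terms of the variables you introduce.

a^{p+k} c b^p

Toward a contradiction, assume L is regular with pumping length p.
Take w = a^p c b^p ∈ L with |w| = 2p+1 ≥ p.
By the pumping lemma, w = xyz with |xy| ≤ p and y is nonempty.
Since the first p symbols of w are all a's and |xy| ≤ p, y lies entirely in the leading a-block: y = a^k for some k with 1 ≤ k ≤ p.
Pump with i = 2: xy^2z = a^{p+k} c b^p, which would require p+k = p. But k ≥ 1, so xy^2z ∉ L.
This contradicts the pumping lemma, so L is not regular.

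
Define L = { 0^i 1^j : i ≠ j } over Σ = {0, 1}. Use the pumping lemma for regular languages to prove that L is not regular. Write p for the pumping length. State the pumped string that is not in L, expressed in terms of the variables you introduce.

0^{p+p!} 1^{p+p!}

Assume L is regular; let p be its pumping constant.
Choose w = 0^p 1^{p+p!}. Since p ≠ p+p!, w ∈ L; and |w| ≥ p.
Write w = xyz as guaranteed by the lemma, with |xy| ≤ p and |y| > 0.
Since the first p symbols of w are all 0's and |xy| ≤ p, y lies entirely in the leading 0-block: y = 0^k for some k with 1 ≤ k ≤ p.
Since 1 ≤ k ≤ p, k divides p!; set t = 1 + p!/k. Then xy^t z has p + (p!/k)·k = p + p! copies of 0. Now the 0-count equals the 1-count, so i ≠ j fails. So xy^t z = 0^{p+p!} 1^{p+p!} ∉ L.
This is a contradiction; hence L is not regular.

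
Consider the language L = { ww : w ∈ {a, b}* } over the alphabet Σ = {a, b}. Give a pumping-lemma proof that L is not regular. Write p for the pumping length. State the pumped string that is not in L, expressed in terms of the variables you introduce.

a^{p+k} b^p a^p b^p

Suppose for contradiction that L is regular, and let p be the pumping length.
Take w = a^p b^p a^p b^p = uu where u = a^pb^p; then w ∈ L and |w| = 4p ≥ p.
The pumping lemma gives a decomposition w = xyz where |xy| ≤ p and y is nonempty.
Because |xy| ≤ p and w begins with p copies of a, we have y = a^k with 1 ≤ k ≤ p.
Pump with i = 2: xy^2z = a^{p+k} b^p a^p b^p, of length 4p+k. Suppose this equals vv. The string starts with a and ends with b, so v does too; thus the boundary between the two copies of v is a b→a transition. There is exactly one such transition, at position 2p+k, so |v| = 2p+k and |vv| = 4p+2k ≠ 4p+k since k ≥ 1. So xy^2z ∉ L.
This is a contradiction; hence L is not regular.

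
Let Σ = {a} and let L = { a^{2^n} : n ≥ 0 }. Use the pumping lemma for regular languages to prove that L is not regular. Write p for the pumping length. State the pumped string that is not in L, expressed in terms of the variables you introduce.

Suppose for contradiction that L is regular, and let p be the pumping length.
Take w = a^{2^p} ∈ L with |w| = 2^p ≥ p.
By the pumping lemma, w = xyz with |xy| ≤ p and |y| > 0.
Then y = a^k for some k with 1 ≤ k ≤ p.
Pump with i = 2: xy^2z = a^{2^p+k}. Since 1 ≤ k ≤ p < 2^p, we have 2^p < 2^p+k < 2^{p+1}, so 2^p+k is not a power of 2. So xy^2z ∉ L.
This is a contradiction; hence L is not regular.

a^{2^p+k}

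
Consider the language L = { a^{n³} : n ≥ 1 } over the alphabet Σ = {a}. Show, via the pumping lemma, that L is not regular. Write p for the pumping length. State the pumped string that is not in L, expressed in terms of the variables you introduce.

Toward a contradiction, assume L is regular with pumping length p.
Take w = a^{p³} ∈ L with |w| = p³ ≥ p.
By the pumping lemma, w = xyz with |xy| ≤ p and |y| > 0.
Then y = a^k for some k with 1 ≤ k ≤ p.
Pump with i = 2: xy^2z = a^{p³+k}. Since 1 ≤ k ≤ p, p³ < p³+k ≤ p³+p < p³+3p²+3p+1 = (p+1)³, so p³+k is not a perfect cube. So xy^2z ∉ L.
Contradiction. Therefore L is not regular.

a^{p³+k}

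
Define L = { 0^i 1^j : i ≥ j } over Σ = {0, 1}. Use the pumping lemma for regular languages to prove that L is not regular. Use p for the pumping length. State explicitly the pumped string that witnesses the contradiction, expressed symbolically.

Assume L is regular. Let p be the pumping length given by the pumping lemma.
Choose w = 0^p 1^p ∈ L, with |w| = 2p ≥ p.
By the pumping lemma, w = xyz with |xy| ≤ p and |y| > 0.
Because |xy| ≤ p and w begins with p copies of 0, we have y = 0^k with 1 ≤ k ≤ p.
Consider xy^0z = xz = 0^{p-k} 1^p. Since k ≥ 1, the 0-count p-k is less than p, so i ≥ j fails; thus xz ∉ L.
This is a contradiction; hence L is not regular.

0^{p-k} 1^p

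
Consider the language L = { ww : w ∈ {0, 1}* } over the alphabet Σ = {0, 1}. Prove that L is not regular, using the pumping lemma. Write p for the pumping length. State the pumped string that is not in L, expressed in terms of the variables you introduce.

0^{p+k} 1^p 0^p 1^p

Assume L is regular. Let p be the pumping length given by the pumping lemma.
Take w = 0^p 1^p 0^p 1^p = uu where u = 0^p1^p; then w ∈ L and |w| = 4p ≥ p.
The pumping lemma gives a decomposition w = xyz where |xy| ≤ p and y is nonempty.
The first p characters of w are 0's, so xy (and hence y) consists only of 0's. Write y = 0^k, 1 ≤ k ≤ p.
Pump with i = 2: xy^2z = 0^{p+k} 1^p 0^p 1^p, of length 4p+k. Suppose this equals vv. The string starts with 0 and ends with 1, so v does too; thus the boundary between the two copies of v is a 1→0 transition. There is exactly one such transition, at position 2p+k, so |v| = 2p+k and |vv| = 4p+2k ≠ 4p+k since k ≥ 1. So xy^2z ∉ L.
This is a contradiction; hence L is not regular.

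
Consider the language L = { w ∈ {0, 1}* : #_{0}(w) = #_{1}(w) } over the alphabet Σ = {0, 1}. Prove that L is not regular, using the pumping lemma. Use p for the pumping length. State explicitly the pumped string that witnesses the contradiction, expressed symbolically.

0^{p+k} 1^p

Toward a contradiction, assume L is regular with pumping length p.
Choose w = 0^p 1^p ∈ L with |w| = 2p ≥ p.
The pumping lemma gives a decomposition w = xyz where |xy| ≤ p and y is nonempty.
The first p characters of w are 0's, so xy (and hence y) consists only of 0's. Write y = 0^k, 1 ≤ k ≤ p.
Pump with i = 2: xy^2z = 0^{p+k} 1^p has p+k occurrences of 0 but only p of 1. Since k ≥ 1 the counts differ, so xy^2z ∉ L.
This contradicts the pumping lemma, so L is not regular.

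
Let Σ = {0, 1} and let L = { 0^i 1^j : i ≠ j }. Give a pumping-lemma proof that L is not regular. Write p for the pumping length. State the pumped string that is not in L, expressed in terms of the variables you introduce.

0^{p+p!} 1^{p+p!}

Assume L is regular. Let p be the pumping length given by the pumping lemma.
Choose w = 0^p 1^{p+p!}. Since p ≠ p+p!, w ∈ L; and |w| ≥ p.
Write w = xyz as guaranteed by the lemma, with |xy| ≤ p and |y| > 0.
The first p characters of w are 0's, so xy (and hence y) consists only of 0's. Write y = 0^k, 1 ≤ k ≤ p.
Since 1 ≤ k ≤ p, k divides p!; set t = 1 + p!/k. Then xy^t z has p + (p!/k)·k = p + p! copies of 0. Now the 0-count equals the 1-count, so i ≠ j fails. So xy^t z = 0^{p+p!} 1^{p+p!} ∉ L.
This is a contradiction; hence L is not regular.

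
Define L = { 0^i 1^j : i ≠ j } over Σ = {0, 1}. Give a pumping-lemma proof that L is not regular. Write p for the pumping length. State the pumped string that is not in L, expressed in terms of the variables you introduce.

0^{p+p!} 1^{p+p!}

Assume L is regular; let p be its pumping constant.
Choose w = 0^p 1^{p+p!}. Since p ≠ p+p!, w ∈ L; and |w| ≥ p.
Write w = xyz as guaranteed by the lemma, with |xy| ≤ p and y is nonempty.
Because |xy| ≤ p and w begins with p copies of 0, we have y = 0^k with 1 ≤ k ≤ p.
Since 1 ≤ k ≤ p, k divides p!; set t = 1 + p!/k. Then xy^t z has p + (p!/k)·k = p + p! copies of 0. Now the 0-count equals the 1-count, so i ≠ j fails. So xy^t z = 0^{p+p!} 1^{p+p!} ∉ L.
This is a contradiction; hence L is not regular.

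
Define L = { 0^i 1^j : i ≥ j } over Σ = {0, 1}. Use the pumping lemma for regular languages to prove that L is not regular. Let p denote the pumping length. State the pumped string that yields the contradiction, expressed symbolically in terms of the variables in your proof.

0^{p-k} 1^p

Assume L is regular; let p be its pumping constant.
Choose w = 0^p 1^p ∈ L, with |w| = 2p ≥ p.
By the pumping lemma, w = xyz with |xy| ≤ p and |y| ≥ 1.
Since the first p symbols of w are all 0's and |xy| ≤ p, y lies entirely in the leading 0-block: y = 0^k for some k with 1 ≤ k ≤ p.
Consider xy^0z = xz = 0^{p-k} 1^p. Since k ≥ 1, the 0-count p-k is less than p, so i ≥ j fails; thus xz ∉ L.
This contradicts the pumping lemma, so L is not regular.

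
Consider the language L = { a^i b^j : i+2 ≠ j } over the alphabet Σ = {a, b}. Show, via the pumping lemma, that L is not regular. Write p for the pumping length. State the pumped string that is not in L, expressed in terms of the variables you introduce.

a^{p+p!} b^{p+p!+2}

Toward a contradiction, assume L is regular with pumping length p.
Choose w = a^p b^{p+p!+2}. Since p ≠ (p+p!+2)-2 = p+p!, w ∈ L; and |w| ≥ p.
Write w = xyz as guaranteed by the lemma, with |xy| ≤ p and |y| > 0.
Because |xy| ≤ p and w begins with p copies of a, we have y = a^k with 1 ≤ k ≤ p.
Since 1 ≤ k ≤ p, k divides p!; set t = 1 + p!/k. Then xy^t z has p + (p!/k)·k = p + p! copies of a. Now the a-count is p+p! and (b-count)-2 = (p+p!+2)-2 = p+p!, so i+2 ≠ j fails. So xy^t z = a^{p+p!} b^{p+p!+2} ∉ L.
This contradicts the pumping lemma, so L is not regular.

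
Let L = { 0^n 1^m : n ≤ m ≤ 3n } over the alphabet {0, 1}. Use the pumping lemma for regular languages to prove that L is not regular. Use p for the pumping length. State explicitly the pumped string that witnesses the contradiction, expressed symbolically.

Assume L is regular; let p be its pumping constant.
Take w = 0^p 1^p ∈ L (since p ≤ p ≤ 3p), with |w| = 2p ≥ p.
The pumping lemma gives a decomposition w = xyz where |xy| ≤ p and y is nonempty.
Since the first p symbols of w are all 0's and |xy| ≤ p, y lies entirely in the leading 0-block: y = 0^k for some k with 1 ≤ k ≤ p.
Pump with i = 2: xy^2z = 0^{p+k} 1^p. Now n = p+k > p = m, so the condition n ≤ m fails. Thus xy^2z ∉ L.
Contradiction. Therefore L is not regular.

0^{p+k} 1^p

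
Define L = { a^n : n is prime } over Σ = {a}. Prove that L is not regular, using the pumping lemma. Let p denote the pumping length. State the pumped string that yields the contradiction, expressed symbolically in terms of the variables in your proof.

a^{q(1+k)}

Suppose for contradiction that L is regular, and let p be the pumping length.
Let q be a prime with q ≥ p+2 (infinitely many primes exist), and take w = a^q ∈ L with |w| = q ≥ p.
Write w = xyz as guaranteed by the lemma, with |xy| ≤ p and |y| > 0.
Then y = a^k for some k with 1 ≤ k ≤ p.
Since 1 ≤ k ≤ p, |xz| = q-k. Pump with i = q+1: |xy^{q+1}z| = (q-k)+(q+1)k = q+qk = q(1+k), which is composite (both factors ≥ 2). So xy^{q+1}z = a^{q(1+k)} ∉ L.
Contradiction. Therefore L is not regular.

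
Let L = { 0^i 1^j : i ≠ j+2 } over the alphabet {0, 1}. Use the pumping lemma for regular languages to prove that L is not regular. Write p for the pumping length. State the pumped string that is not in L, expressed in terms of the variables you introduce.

Assume L is regular; let p be its pumping constant.
Choose w = 0^p 1^{p+p!-2}. Since p ≠ (p+p!-2)+2 = p+p!, w ∈ L; and |w| ≥ p.
The pumping lemma gives a decomposition w = xyz where |xy| ≤ p and |y| > 0.
The first p characters of w are 0's, so xy (and hence y) consists only of 0's. Write y = 0^k, 1 ≤ k ≤ p.
Since 1 ≤ k ≤ p, k divides p!; set t = 1 + p!/k. Then xy^t z has p + (p!/k)·k = p + p! copies of 0. Now the 0-count is p+p! and (1-count)+2 = (p+p!-2)+2 = p+p!, so i ≠ j+2 fails. So xy^t z = 0^{p+p!} 1^{p+p!-2} ∉ L.
This is a contradiction; hence L is not regular.

0^{p+p!} 1^{p+p!-2}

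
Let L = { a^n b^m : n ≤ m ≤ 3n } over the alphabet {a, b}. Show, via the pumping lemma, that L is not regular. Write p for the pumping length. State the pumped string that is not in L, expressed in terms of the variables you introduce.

Assume L is regular; let p be its pumping constant.
Take w = a^p b^p ∈ L (since p ≤ p ≤ 3p), with |w| = 2p ≥ p.
The pumping lemma gives a decomposition w = xyz where |xy| ≤ p and y is nonempty.
The first p characters of w are a's, so xy (and hence y) consists only of a's. Write y = a^k, 1 ≤ k ≤ p.
Pump with i = 2: xy^2z = a^{p+k} b^p. Now n = p+k > p = m, so the condition n ≤ m fails. Thus xy^2z ∉ L.
This contradicts the pumping lemma, so L is not regular.

a^{p+k} b^p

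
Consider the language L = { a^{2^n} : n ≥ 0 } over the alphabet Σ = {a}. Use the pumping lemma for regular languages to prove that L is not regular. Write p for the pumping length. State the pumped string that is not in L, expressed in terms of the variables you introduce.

a^{2^p+k}

Assume L is regular. Let p be the pumping length given by the pumping lemma.
Take w = a^{2^p} ∈ L with |w| = 2^p ≥ p.
The pumping lemma gives a decomposition w = xyz where |xy| ≤ p and |y| > 0.
Then y = a^k for some k with 1 ≤ k ≤ p.
Pump with i = 2: xy^2z = a^{2^p+k}. Since 1 ≤ k ≤ p < 2^p, we have 2^p < 2^p+k < 2^{p+1}, so 2^p+k is not a power of 2. So xy^2z ∉ L.
This contradicts the pumping lemma, so L is not regular.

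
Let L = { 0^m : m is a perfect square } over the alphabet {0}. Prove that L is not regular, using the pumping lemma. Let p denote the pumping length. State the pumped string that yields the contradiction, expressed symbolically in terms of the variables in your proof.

Toward a contradiction, assume L is regular with pumping length p.
Take w = 0^{p²} ∈ L with |w| = p² ≥ p.
By the pumping lemma, w = xyz with |xy| ≤ p and y is nonempty.
Then y = 0^k for some k with 1 ≤ k ≤ p.
Pump with i = 2: xy^2z = 0^{p²+k}. Since 1 ≤ k ≤ p, p² < p²+k ≤ p²+p < (p+1)², so p²+k lies strictly between consecutive squares and is not a perfect square. So xy^2z ∉ L.
This is a contradiction; hence L is not regular.

0^{p²+k}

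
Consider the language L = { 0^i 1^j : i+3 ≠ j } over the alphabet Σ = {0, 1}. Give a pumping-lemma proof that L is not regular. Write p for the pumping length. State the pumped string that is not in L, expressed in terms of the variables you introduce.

Assume L is regular. Let p be the pumping length given by the pumping lemma.
Choose w = 0^p 1^{p+p!+3}. Since p ≠ (p+p!+3)-3 = p+p!, w ∈ L; and |w| ≥ p.
The pumping lemma gives a decomposition w = xyz where |xy| ≤ p and |y| > 0.
Because |xy| ≤ p and w begins with p copies of 0, we have y = 0^k with 1 ≤ k ≤ p.
Since 1 ≤ k ≤ p, k divides p!; set t = 1 + p!/k. Then xy^t z has p + (p!/k)·k = p + p! copies of 0. Now the 0-count is p+p! and (1-count)-3 = (p+p!+3)-3 = p+p!, so i+3 ≠ j fails. So xy^t z = 0^{p+p!} 1^{p+p!+3} ∉ L.
Contradiction. Therefore L is not regular.

0^{p+p!} 1^{p+p!+3}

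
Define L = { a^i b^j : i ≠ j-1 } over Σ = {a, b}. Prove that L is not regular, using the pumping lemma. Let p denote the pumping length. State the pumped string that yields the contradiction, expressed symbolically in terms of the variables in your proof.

Toward a contradiction, assume L is regular with pumping length p.
Choose w = a^p b^{p+p!+1}. Since p ≠ (p+p!+1)-1 = p+p!, w ∈ L; and |w| ≥ p.
Write w = xyz as guaranteed by the lemma, with |xy| ≤ p and |y| ≥ 1.
Since the first p symbols of w are all a's and |xy| ≤ p, y lies entirely in the leading a-block: y = a^k for some k with 1 ≤ k ≤ p.
Since 1 ≤ k ≤ p, k divides p!; set t = 1 + p!/k. Then xy^t z has p + (p!/k)·k = p + p! copies of a. Now the a-count is p+p! and (b-count)-1 = (p+p!+1)-1 = p+p!, so i ≠ j-1 fails. So xy^t z = a^{p+p!} b^{p+p!+1} ∉ L.
This contradicts the pumping lemma, so L is not regular.

a^{p+p!} b^{p+p!+1}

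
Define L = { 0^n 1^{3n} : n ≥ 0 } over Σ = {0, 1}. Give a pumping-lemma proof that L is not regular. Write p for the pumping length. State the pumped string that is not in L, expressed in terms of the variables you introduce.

Assume L is regular. Let p be the pumping length given by the pumping lemma.
Let w = 0^p 1^{3p} ∈ L; note |w| = 4p ≥ p.
The pumping lemma gives a decomposition w = xyz where |xy| ≤ p and |y| > 0.
Since the first p symbols of w are all 0's and |xy| ≤ p, y lies entirely in the leading 0-block: y = 0^k for some k with 1 ≤ k ≤ p.
Pump with i = 2: xy^2z = 0^{p+k} 1^{3p}. For this to lie in L we would need 3p = 3(p+k), which forces k = 0. But k ≥ 1, so xy^2z ∉ L.
This contradicts the pumping lemma, so L is not regular.

0^{p+k} 1^{3p}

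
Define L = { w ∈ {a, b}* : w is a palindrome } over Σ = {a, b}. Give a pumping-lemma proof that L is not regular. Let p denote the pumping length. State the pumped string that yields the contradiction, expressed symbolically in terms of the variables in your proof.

Assume L is regular. Let p be the pumping length given by the pumping lemma.
Take w = a^p b a^p, a palindrome of length 2p+1 ≥ p.
The pumping lemma gives a decomposition w = xyz where |xy| ≤ p and |y| > 0.
Because |xy| ≤ p and w begins with p copies of a, we have y = a^k with 1 ≤ k ≤ p.
Pump with i = 2: xy^2z = a^{p+k} b a^p. Its reverse is a^p b a^{p+k}, which differs from xy^2z since k ≥ 1. So xy^2z is not a palindrome and xy^2z ∉ L.
Contradiction. Therefore L is not regular.

a^{p+k} b a^p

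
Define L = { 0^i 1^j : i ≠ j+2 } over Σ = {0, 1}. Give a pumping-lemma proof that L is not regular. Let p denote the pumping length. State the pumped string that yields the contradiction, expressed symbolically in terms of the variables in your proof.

0^{p+p!} 1^{p+p!-2}

Assume L is regular. Let p be the pumping length given by the pumping lemma.
Choose w = 0^p 1^{p+p!-2}. Since p ≠ (p+p!-2)+2 = p+p!, w ∈ L; and |w| ≥ p.
By the pumping lemma, w = xyz with |xy| ≤ p and |y| ≥ 1.
Because |xy| ≤ p and w begins with p copies of 0, we have y = 0^k with 1 ≤ k ≤ p.
Since 1 ≤ k ≤ p, k divides p!; set t = 1 + p!/k. Then xy^t z has p + (p!/k)·k = p + p! copies of 0. Now the 0-count is p+p! and (1-count)+2 = (p+p!-2)+2 = p+p!, so i ≠ j+2 fails. So xy^t z = 0^{p+p!} 1^{p+p!-2} ∉ L.
This is a contradiction; hence L is not regular.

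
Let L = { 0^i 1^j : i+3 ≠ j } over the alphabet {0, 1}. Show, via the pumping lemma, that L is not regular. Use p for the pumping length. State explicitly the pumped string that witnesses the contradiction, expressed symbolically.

Assume L is regular. Let p be the pumping length given by the pumping lemma.
Choose w = 0^p 1^{p+p!+3}. Since p ≠ (p+p!+3)-3 = p+p!, w ∈ L; and |w| ≥ p.
The pumping lemma gives a decomposition w = xyz where |xy| ≤ p and |y| ≥ 1.
Because |xy| ≤ p and w begins with p copies of 0, we have y = 0^k with 1 ≤ k ≤ p.
Since 1 ≤ k ≤ p, k divides p!; set t = 1 + p!/k. Then xy^t z has p + (p!/k)·k = p + p! copies of 0. Now the 0-count is p+p! and (1-count)-3 = (p+p!+3)-3 = p+p!, so i+3 ≠ j fails. So xy^t z = 0^{p+p!} 1^{p+p!+3} ∉ L.
This is a contradiction; hence L is not regular.

0^{p+p!} 1^{p+p!+3}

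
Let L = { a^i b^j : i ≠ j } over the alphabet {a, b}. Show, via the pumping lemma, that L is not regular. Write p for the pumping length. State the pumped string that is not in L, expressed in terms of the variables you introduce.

Assume L is regular. Let p be the pumping length given by the pumping lemma.
Choose w = a^p b^{p+p!}. Since p ≠ p+p!, w ∈ L; and |w| ≥ p.
The pumping lemma gives a decomposition w = xyz where |xy| ≤ p and |y| ≥ 1.
Since the first p symbols of w are all a's and |xy| ≤ p, y lies entirely in the leading a-block: y = a^k for some k with 1 ≤ k ≤ p.
Since 1 ≤ k ≤ p, k divides p!; set t = 1 + p!/k. Then xy^t z has p + (p!/k)·k = p + p! copies of a. Now the a-count equals the b-count, so i ≠ j fails. So xy^t z = a^{p+p!} b^{p+p!} ∉ L.
This is a contradiction; hence L is not regular.

a^{p+p!} b^{p+p!}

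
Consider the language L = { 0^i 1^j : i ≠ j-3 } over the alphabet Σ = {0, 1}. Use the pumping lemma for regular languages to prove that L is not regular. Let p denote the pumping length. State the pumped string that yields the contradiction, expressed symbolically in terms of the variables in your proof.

0^{p+p!} 1^{p+p!+3}

Toward a contradiction, assume L is regular with pumping length p.
Choose w = 0^p 1^{p+p!+3}. Since p ≠ (p+p!+3)-3 = p+p!, w ∈ L; and |w| ≥ p.
The pumping lemma gives a decomposition w = xyz where |xy| ≤ p and |y| > 0.
Because |xy| ≤ p and w begins with p copies of 0, we have y = 0^k with 1 ≤ k ≤ p.
Since 1 ≤ k ≤ p, k divides p!; set t = 1 + p!/k. Then xy^t z has p + (p!/k)·k = p + p! copies of 0. Now the 0-count is p+p! and (1-count)-3 = (p+p!+3)-3 = p+p!, so i ≠ j-3 fails. So xy^t z = 0^{p+p!} 1^{p+p!+3} ∉ L.
This contradicts the pumping lemma, so L is not regular.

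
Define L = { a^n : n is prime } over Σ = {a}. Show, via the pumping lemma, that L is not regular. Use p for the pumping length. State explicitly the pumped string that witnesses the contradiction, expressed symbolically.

Assume L is regular. Let p be the pumping length given by the pumping lemma.
Let q be a prime with q ≥ p+2 (infinitely many primes exist), and take w = a^q ∈ L with |w| = q ≥ p.
Write w = xyz as guaranteed by the lemma, with |xy| ≤ p and |y| > 0.
Then y = a^k for some k with 1 ≤ k ≤ p.
Since 1 ≤ k ≤ p, |xz| = q-k. Pump with i = q+1: |xy^{q+1}z| = (q-k)+(q+1)k = q+qk = q(1+k), which is composite (both factors ≥ 2). So xy^{q+1}z = a^{q(1+k)} ∉ L.
This is a contradiction; hence L is not regular.

a^{q(1+k)}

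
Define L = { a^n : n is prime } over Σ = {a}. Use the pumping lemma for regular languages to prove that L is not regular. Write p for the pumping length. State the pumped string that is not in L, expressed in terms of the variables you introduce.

a^{q(1+k)}

Assume L is regular; let p be its pumping constant.
Let q be a prime with q ≥ p+2 (infinitely many primes exist), and take w = a^q ∈ L with |w| = q ≥ p.
Write w = xyz as guaranteed by the lemma, with |xy| ≤ p and |y| ≥ 1.
Then y = a^k for some k with 1 ≤ k ≤ p.
Since 1 ≤ k ≤ p, |xz| = q-k. Pump with i = q+1: |xy^{q+1}z| = (q-k)+(q+1)k = q+qk = q(1+k), which is composite (both factors ≥ 2). So xy^{q+1}z = a^{q(1+k)} ∉ L.
Contradiction. Therefore L is not regular.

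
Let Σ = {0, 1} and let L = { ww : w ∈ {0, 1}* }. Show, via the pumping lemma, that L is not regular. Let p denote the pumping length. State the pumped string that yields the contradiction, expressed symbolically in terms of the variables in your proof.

Assume L is regular. Let p be the pumping length given by the pumping lemma.
Take w = 0^p 1^p 0^p 1^p = uu where u = 0^p1^p; then w ∈ L and |w| = 4p ≥ p.
Write w = xyz as guaranteed by the lemma, with |xy| ≤ p and y is nonempty.
Since the first p symbols of w are all 0's and |xy| ≤ p, y lies entirely in the leading 0-block: y = 0^k for some k with 1 ≤ k ≤ p.
Pump with i = 2: xy^2z = 0^{p+k} 1^p 0^p 1^p, of length 4p+k. Suppose this equals vv. The string starts with 0 and ends with 1, so v does too; thus the boundary between the two copies of v is a 1→0 transition. There is exactly one such transition, at position 2p+k, so |v| = 2p+k and |vv| = 4p+2k ≠ 4p+k since k ≥ 1. So xy^2z ∉ L.
Contradiction. Therefore L is not regular.

0^{p+k} 1^p 0^p 1^p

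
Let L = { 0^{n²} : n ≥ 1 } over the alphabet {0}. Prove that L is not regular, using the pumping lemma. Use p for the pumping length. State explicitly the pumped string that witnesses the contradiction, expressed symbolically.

Toward a contradiction, assume L is regular with pumping length p.
Take w = 0^{p²} ∈ L with |w| = p² ≥ p.
The pumping lemma gives a decomposition w = xyz where |xy| ≤ p and |y| ≥ 1.
Then y = 0^k for some k with 1 ≤ k ≤ p.
Pump with i = 2: xy^2z = 0^{p²+k}. Since 1 ≤ k ≤ p, p² < p²+k ≤ p²+p < (p+1)², so p²+k lies strictly between consecutive squares and is not a perfect square. So xy^2z ∉ L.
This contradicts the pumping lemma, so L is not regular.

0^{p²+k}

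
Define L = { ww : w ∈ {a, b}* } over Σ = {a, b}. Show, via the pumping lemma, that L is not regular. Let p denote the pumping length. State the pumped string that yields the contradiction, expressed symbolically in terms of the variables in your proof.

a^{p+k} b^p a^p b^p

Assume L is regular. Let p be the pumping length given by the pumping lemma.
Take w = a^p b^p a^p b^p = uu where u = a^pb^p; then w ∈ L and |w| = 4p ≥ p.
By the pumping lemma, w = xyz with |xy| ≤ p and y is nonempty.
Since the first p symbols of w are all a's and |xy| ≤ p, y lies entirely in the leading a-block: y = a^k for some k with 1 ≤ k ≤ p.
Pump with i = 2: xy^2z = a^{p+k} b^p a^p b^p, of length 4p+k. Suppose this equals vv. The string starts with a and ends with b, so v does too; thus the boundary between the two copies of v is a b→a transition. There is exactly one such transition, at position 2p+k, so |v| = 2p+k and |vv| = 4p+2k ≠ 4p+k since k ≥ 1. So xy^2z ∉ L.
This contradicts the pumping lemma, so L is not regular.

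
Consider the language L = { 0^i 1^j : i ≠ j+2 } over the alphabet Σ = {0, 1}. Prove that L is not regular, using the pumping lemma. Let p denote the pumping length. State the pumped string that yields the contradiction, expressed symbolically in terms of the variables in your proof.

0^{p+p!} 1^{p+p!-2}

Assume L is regular; let p be its pumping constant.
Choose w = 0^p 1^{p+p!-2}. Since p ≠ (p+p!-2)+2 = p+p!, w ∈ L; and |w| ≥ p.
The pumping lemma gives a decomposition w = xyz where |xy| ≤ p and |y| ≥ 1.
The first p characters of w are 0's, so xy (and hence y) consists only of 0's. Write y = 0^k, 1 ≤ k ≤ p.
Since 1 ≤ k ≤ p, k divides p!; set t = 1 + p!/k. Then xy^t z has p + (p!/k)·k = p + p! copies of 0. Now the 0-count is p+p! and (1-count)+2 = (p+p!-2)+2 = p+p!, so i ≠ j+2 fails. So xy^t z = 0^{p+p!} 1^{p+p!-2} ∉ L.
This is a contradiction; hence L is not regular.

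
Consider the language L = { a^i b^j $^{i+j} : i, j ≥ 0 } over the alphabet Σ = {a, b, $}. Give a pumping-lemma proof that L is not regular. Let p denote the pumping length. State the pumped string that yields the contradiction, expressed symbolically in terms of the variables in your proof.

a^{p+k} b^p $^{2p}

Assume L is regular; let p be its pumping constant.
Take w = a^p b^p $^{2p} ∈ L (with i=j=p, i+j=2p), |w| = 4p ≥ p.
The pumping lemma gives a decomposition w = xyz where |xy| ≤ p and |y| ≥ 1.
The first p characters of w are a's, so xy (and hence y) consists only of a's. Write y = a^k, 1 ≤ k ≤ p.
Consider xy^2z = a^{p+k} b^p $^{2p}. Now the a- and b-counts sum to 2p+k, but the $-count is 2p ≠ 2p+k. So xy^2z ∉ L.
This is a contradiction; hence L is not regular.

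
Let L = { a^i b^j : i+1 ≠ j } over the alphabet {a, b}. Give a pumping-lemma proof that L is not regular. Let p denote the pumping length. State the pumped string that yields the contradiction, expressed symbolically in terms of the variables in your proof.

a^{p+p!} b^{p+p!+1}

Assume L is regular. Let p be the pumping length given by the pumping lemma.
Choose w = a^p b^{p+p!+1}. Since p ≠ (p+p!+1)-1 = p+p!, w ∈ L; and |w| ≥ p.
By the pumping lemma, w = xyz with |xy| ≤ p and |y| ≥ 1.
The first p characters of w are a's, so xy (and hence y) consists only of a's. Write y = a^k, 1 ≤ k ≤ p.
Since 1 ≤ k ≤ p, k divides p!; set t = 1 + p!/k. Then xy^t z has p + (p!/k)·k = p + p! copies of a. Now the a-count is p+p! and (b-count)-1 = (p+p!+1)-1 = p+p!, so i+1 ≠ j fails. So xy^t z = a^{p+p!} b^{p+p!+1} ∉ L.
This contradicts the pumping lemma, so L is not regular.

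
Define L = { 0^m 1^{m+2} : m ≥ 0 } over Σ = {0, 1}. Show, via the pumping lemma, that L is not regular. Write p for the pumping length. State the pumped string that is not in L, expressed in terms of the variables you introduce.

0^{p+k} 1^{p+2}

Toward a contradiction, assume L is regular with pumping length p.
Choose w = 0^p 1^{p+2}, which is in L with |w| = 2p+2 ≥ p.
The pumping lemma gives a decomposition w = xyz where |xy| ≤ p and |y| ≥ 1.
The first p characters of w are 0's, so xy (and hence y) consists only of 0's. Write y = 0^k, 1 ≤ k ≤ p.
Pump with i = 2: xy^2z = 0^{p+k} 1^{p+2}. For this to lie in L we would need p+2 = (p+k)+2, which forces k = 0. But k ≥ 1, so xy^2z ∉ L.
This is a contradiction; hence L is not regular.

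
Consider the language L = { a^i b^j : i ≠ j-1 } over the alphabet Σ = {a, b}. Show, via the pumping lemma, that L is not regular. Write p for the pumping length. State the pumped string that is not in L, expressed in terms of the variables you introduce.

Toward a contradiction, assume L is regular with pumping length p.
Choose w = a^p b^{p+p!+1}. Since p ≠ (p+p!+1)-1 = p+p!, w ∈ L; and |w| ≥ p.
The pumping lemma gives a decomposition w = xyz where |xy| ≤ p and |y| ≥ 1.
Because |xy| ≤ p and w begins with p copies of a, we have y = a^k with 1 ≤ k ≤ p.
Since 1 ≤ k ≤ p, k divides p!; set t = 1 + p!/k. Then xy^t z has p + (p!/k)·k = p + p! copies of a. Now the a-count is p+p! and (b-count)-1 = (p+p!+1)-1 = p+p!, so i ≠ j-1 fails. So xy^t z = a^{p+p!} b^{p+p!+1} ∉ L.
This is a contradiction; hence L is not regular.

a^{p+p!} b^{p+p!+1}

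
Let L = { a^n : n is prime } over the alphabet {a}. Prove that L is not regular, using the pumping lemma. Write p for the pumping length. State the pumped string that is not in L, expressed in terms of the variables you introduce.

a^{q(1+k)}

Toward a contradiction, assume L is regular with pumping length p.
Let q be a prime with q ≥ p+2 (infinitely many primes exist), and take w = a^q ∈ L with |w| = q ≥ p.
Write w = xyz as guaranteed by the lemma, with |xy| ≤ p and y is nonempty.
Then y = a^k for some k with 1 ≤ k ≤ p.
Since 1 ≤ k ≤ p, |xz| = q-k. Pump with i = q+1: |xy^{q+1}z| = (q-k)+(q+1)k = q+qk = q(1+k), which is composite (both factors ≥ 2). So xy^{q+1}z = a^{q(1+k)} ∉ L.
This is a contradiction; hence L is not regular.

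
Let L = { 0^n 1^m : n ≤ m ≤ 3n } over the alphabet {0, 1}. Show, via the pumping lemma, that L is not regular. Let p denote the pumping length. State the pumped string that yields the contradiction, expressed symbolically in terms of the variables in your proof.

Toward a contradiction, assume L is regular with pumping length p.
Take w = 0^p 1^p ∈ L (since p ≤ p ≤ 3p), with |w| = 2p ≥ p.
By the pumping lemma, w = xyz with |xy| ≤ p and |y| > 0.
Because |xy| ≤ p and w begins with p copies of 0, we have y = 0^k with 1 ≤ k ≤ p.
Pump with i = 2: xy^2z = 0^{p+k} 1^p. Now n = p+k > p = m, so the condition n ≤ m fails. Thus xy^2z ∉ L.
This is a contradiction; hence L is not regular.

0^{p+k} 1^p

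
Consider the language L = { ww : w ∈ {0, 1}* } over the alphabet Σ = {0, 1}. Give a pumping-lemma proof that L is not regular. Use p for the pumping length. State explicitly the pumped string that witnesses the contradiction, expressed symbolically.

Assume L is regular; let p be its pumping constant.
Take w = 0^p 1^p 0^p 1^p = uu where u = 0^p1^p; then w ∈ L and |w| = 4p ≥ p.
Write w = xyz as guaranteed by the lemma, with |xy| ≤ p and y is nonempty.
Since the first p symbols of w are all 0's and |xy| ≤ p, y lies entirely in the leading 0-block: y = 0^k for some k with 1 ≤ k ≤ p.
Pump with i = 2: xy^2z = 0^{p+k} 1^p 0^p 1^p, of length 4p+k. Suppose this equals vv. The string starts with 0 and ends with 1, so v does too; thus the boundary between the two copies of v is a 1→0 transition. There is exactly one such transition, at position 2p+k, so |v| = 2p+k and |vv| = 4p+2k ≠ 4p+k since k ≥ 1. So xy^2z ∉ L.
This is a contradiction; hence L is not regular.

0^{p+k} 1^p 0^p 1^p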